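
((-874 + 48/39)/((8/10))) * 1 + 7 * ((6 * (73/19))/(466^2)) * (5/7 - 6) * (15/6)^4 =-468197712315/429100256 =-1091.11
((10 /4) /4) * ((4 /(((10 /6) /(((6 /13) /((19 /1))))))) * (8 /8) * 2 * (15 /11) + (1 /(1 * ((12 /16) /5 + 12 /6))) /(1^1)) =91145 /233662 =0.39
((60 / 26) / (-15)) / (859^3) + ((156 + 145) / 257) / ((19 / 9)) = 0.55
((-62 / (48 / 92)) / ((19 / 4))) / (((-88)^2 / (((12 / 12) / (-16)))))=713 / 3531264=0.00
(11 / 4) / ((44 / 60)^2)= 225 / 44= 5.11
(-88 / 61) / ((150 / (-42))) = 0.40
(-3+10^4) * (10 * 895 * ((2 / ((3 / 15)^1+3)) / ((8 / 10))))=1118414375 / 16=69900898.44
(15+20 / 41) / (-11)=-635 / 451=-1.41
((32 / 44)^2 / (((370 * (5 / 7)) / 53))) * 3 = 35616 / 111925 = 0.32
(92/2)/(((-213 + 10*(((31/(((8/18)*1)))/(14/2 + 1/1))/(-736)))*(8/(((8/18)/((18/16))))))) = -2166784/203284323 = -0.01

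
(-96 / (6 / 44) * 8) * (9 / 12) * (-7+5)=8448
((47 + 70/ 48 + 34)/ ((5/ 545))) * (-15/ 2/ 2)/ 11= -3064.08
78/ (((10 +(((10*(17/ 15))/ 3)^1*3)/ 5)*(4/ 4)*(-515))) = -117/ 9476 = -0.01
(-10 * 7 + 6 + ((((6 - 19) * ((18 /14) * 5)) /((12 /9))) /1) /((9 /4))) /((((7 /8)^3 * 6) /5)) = -823040 /7203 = -114.26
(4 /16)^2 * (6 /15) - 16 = -639 /40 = -15.98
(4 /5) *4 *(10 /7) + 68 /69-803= -385165 /483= -797.44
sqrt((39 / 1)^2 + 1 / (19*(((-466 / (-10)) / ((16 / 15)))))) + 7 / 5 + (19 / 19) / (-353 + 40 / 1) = 2186 / 1565 + sqrt(268281738177) / 13281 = 40.40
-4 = -4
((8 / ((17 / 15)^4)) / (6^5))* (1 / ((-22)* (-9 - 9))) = 625 / 396891792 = 0.00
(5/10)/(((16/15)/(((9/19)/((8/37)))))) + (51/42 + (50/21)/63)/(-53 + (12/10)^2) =8316777865/8294807808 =1.00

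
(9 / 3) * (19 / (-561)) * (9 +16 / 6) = -665 / 561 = -1.19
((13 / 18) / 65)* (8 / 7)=4 / 315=0.01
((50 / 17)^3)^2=15625000000 / 24137569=647.33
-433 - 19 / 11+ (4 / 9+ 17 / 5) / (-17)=-3660133 / 8415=-434.95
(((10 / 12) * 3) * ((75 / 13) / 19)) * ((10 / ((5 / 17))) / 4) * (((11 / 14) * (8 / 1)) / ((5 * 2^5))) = 14025 / 55328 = 0.25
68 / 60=17 / 15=1.13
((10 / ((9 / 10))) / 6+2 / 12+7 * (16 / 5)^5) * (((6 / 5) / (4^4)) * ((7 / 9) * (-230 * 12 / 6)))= -63869078833 / 16200000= -3942.54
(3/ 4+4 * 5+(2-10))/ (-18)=-17/ 24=-0.71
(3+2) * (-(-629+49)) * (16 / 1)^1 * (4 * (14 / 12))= 649600 / 3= 216533.33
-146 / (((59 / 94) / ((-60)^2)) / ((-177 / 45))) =3293760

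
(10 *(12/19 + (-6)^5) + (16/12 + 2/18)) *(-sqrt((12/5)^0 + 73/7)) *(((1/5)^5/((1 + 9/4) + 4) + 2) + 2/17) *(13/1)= 2255651151808288 *sqrt(35)/1844128125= 7236271.71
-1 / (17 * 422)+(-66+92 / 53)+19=-17210479 / 380222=-45.26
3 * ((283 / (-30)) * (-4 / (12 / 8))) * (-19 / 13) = -21508 / 195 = -110.30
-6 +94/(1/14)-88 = 1222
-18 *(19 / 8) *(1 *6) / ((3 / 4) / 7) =-2394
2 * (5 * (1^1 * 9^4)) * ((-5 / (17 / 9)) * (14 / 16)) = -10333575 / 68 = -151964.34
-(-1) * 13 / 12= 13 / 12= 1.08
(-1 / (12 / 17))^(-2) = 144 / 289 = 0.50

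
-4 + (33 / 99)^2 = -35 / 9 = -3.89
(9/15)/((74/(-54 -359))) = -1239/370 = -3.35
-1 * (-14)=14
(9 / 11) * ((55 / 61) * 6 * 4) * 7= 7560 / 61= 123.93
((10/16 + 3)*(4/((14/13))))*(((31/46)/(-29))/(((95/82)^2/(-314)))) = 106358551/1453025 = 73.20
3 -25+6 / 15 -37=-293 / 5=-58.60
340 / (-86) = -170 / 43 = -3.95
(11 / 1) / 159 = 11 / 159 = 0.07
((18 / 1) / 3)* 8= 48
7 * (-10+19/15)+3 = -872/15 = -58.13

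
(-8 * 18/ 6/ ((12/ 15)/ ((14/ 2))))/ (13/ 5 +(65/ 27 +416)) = -14175/ 28418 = -0.50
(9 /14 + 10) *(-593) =-88357 /14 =-6311.21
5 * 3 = 15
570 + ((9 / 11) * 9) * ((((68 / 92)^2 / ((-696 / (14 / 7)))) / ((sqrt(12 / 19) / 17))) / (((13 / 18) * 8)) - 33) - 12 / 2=320.96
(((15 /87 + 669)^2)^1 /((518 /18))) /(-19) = -3389335524 /4138561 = -818.96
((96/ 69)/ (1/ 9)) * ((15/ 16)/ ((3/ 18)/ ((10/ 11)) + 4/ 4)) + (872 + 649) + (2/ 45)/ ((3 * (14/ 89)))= 1531.01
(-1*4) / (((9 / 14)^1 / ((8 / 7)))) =-64 / 9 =-7.11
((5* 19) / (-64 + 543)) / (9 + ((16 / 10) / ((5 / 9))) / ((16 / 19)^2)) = 76000 / 5005071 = 0.02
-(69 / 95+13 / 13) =-164 / 95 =-1.73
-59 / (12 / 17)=-1003 / 12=-83.58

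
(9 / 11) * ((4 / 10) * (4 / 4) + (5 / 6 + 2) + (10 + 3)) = 1461 / 110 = 13.28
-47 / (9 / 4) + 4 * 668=23860 / 9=2651.11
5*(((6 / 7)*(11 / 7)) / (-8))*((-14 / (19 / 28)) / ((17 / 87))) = 28710 / 323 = 88.89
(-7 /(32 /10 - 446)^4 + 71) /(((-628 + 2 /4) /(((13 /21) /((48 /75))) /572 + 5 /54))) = -4280253353508231749 /401225618594661493248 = -0.01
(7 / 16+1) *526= 6049 / 8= 756.12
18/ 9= 2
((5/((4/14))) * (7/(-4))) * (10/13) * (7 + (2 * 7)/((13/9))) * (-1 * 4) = 265825/169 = 1572.93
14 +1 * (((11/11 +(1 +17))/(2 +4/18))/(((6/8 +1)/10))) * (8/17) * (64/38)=6274/119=52.72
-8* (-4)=32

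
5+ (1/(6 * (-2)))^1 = 59/12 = 4.92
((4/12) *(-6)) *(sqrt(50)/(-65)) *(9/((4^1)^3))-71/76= -71/76 + 9 *sqrt(2)/416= -0.90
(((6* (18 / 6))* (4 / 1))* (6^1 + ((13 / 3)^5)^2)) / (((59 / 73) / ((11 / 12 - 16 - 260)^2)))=109660077374068175839 / 6967782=15738161350924.61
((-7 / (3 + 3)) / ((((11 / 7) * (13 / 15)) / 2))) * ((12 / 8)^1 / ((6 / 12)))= -735 / 143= -5.14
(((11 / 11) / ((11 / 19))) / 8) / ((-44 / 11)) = -19 / 352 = -0.05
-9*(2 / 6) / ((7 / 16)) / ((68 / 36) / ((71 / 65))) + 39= 270993 / 7735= 35.03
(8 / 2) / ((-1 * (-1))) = 4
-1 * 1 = -1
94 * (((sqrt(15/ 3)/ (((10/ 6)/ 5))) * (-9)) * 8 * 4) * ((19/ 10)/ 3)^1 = -257184 * sqrt(5)/ 5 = -115016.18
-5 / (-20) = 1 / 4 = 0.25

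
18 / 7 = 2.57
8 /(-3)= -8 /3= -2.67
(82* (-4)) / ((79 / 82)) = -26896 / 79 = -340.46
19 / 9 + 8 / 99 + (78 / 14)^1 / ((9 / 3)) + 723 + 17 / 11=504916 / 693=728.59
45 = 45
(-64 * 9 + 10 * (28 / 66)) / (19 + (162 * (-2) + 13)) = 4717 / 2409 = 1.96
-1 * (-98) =98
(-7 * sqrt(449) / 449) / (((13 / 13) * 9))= -7 * sqrt(449) / 4041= -0.04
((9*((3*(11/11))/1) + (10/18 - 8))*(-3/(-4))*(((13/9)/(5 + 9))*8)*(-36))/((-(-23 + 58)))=9152/735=12.45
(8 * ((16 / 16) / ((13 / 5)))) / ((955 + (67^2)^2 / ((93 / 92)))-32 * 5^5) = 3720 / 23980995311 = 0.00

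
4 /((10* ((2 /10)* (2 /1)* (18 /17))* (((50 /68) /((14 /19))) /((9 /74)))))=2023 /17575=0.12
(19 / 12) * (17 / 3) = 323 / 36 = 8.97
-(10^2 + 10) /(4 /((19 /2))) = -1045 /4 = -261.25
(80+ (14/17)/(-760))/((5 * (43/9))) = 4651137/1388900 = 3.35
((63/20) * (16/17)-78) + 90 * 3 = 16572/85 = 194.96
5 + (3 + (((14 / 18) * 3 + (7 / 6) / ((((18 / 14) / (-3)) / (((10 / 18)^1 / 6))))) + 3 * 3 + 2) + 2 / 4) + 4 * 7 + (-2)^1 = 47.58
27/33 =9/11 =0.82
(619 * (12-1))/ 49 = 6809/ 49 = 138.96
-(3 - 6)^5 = 243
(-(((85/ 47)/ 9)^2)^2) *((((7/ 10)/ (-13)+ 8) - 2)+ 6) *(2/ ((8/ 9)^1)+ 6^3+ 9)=-1637564926625/ 369957894696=-4.43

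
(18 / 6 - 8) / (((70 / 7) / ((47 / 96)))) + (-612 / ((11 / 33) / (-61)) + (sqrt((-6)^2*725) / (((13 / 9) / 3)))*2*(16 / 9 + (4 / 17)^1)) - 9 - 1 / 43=55440*sqrt(29) / 221 + 924562459 / 8256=113337.65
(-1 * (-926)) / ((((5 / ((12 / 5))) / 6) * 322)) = 33336 / 4025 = 8.28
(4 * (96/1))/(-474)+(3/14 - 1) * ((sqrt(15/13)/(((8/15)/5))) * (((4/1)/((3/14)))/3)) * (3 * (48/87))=-2200 * sqrt(195)/377 - 64/79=-82.30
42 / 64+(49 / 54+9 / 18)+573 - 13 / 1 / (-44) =575.36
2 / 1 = 2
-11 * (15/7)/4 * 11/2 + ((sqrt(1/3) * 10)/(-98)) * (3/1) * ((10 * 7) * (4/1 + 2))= -300 * sqrt(3)/7 - 1815/56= -106.64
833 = 833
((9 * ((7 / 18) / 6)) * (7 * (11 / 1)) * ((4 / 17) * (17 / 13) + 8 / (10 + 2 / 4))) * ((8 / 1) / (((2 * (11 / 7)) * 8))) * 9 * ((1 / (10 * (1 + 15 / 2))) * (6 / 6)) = 3577 / 2210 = 1.62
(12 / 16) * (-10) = -15 / 2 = -7.50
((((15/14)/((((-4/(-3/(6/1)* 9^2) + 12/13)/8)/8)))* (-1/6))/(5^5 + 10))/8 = -351/787094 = -0.00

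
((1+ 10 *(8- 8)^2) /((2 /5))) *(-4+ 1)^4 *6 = 1215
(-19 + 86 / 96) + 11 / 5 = -3817 / 240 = -15.90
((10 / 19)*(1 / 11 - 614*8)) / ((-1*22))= 270155 / 2299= 117.51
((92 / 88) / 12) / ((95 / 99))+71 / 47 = 57203 / 35720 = 1.60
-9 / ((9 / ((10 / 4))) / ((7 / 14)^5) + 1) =-45 / 581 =-0.08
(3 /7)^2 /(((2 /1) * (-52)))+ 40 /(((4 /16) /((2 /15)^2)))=651883 /229320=2.84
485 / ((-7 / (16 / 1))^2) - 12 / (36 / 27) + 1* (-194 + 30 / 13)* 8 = 631483 / 637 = 991.34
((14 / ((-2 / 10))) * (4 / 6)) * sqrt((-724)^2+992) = -560 * sqrt(3647) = -33818.62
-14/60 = -7/30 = -0.23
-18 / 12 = -3 / 2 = -1.50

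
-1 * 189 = -189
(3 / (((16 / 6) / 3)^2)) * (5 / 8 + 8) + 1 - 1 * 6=27.75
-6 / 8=-3 / 4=-0.75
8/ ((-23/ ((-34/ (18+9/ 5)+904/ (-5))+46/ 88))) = 65518/ 1035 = 63.30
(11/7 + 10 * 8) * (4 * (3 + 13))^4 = 9579790336/7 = 1368541476.57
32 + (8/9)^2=2656/81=32.79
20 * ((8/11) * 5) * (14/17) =11200/187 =59.89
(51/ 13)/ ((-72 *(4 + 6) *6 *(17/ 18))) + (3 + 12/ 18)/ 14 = 0.26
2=2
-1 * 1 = -1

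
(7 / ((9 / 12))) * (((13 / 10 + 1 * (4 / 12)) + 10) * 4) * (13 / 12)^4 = 598.20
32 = 32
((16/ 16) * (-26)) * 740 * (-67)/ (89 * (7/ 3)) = 6207.45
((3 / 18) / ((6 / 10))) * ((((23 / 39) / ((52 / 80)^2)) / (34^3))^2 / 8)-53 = -2000665678752223087 / 37748409033092004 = -53.00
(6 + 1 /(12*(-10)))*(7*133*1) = 669389 /120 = 5578.24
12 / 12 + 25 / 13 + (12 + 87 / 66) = 4645 / 286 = 16.24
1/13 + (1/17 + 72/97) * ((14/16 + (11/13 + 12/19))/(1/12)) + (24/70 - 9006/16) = -61565757367/114044840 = -539.84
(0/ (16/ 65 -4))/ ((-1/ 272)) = 0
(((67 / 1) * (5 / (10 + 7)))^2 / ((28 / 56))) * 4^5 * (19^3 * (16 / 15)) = 5044641955840 / 867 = 5818502832.57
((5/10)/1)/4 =1/8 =0.12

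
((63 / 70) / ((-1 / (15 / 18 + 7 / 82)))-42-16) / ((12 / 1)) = -24119 / 4920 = -4.90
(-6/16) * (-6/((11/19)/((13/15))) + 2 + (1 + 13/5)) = 279/220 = 1.27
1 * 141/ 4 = 141/ 4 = 35.25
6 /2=3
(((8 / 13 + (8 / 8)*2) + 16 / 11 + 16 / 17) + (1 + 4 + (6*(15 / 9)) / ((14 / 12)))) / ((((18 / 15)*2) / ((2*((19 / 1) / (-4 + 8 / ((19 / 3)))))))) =-570775295 / 5309304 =-107.50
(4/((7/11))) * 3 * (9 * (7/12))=99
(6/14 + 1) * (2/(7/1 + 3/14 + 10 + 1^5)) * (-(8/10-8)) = 1.13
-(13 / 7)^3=-2197 / 343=-6.41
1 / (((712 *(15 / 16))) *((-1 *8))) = -1 / 5340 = -0.00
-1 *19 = -19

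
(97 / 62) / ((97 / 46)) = 23 / 31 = 0.74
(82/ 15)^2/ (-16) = -1.87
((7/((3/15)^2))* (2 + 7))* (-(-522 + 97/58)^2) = -1434465964575/3364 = -426416755.22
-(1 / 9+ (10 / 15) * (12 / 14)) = -43 / 63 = -0.68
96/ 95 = 1.01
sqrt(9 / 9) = 1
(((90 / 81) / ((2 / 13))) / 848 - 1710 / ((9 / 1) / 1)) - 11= -1533967 / 7632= -200.99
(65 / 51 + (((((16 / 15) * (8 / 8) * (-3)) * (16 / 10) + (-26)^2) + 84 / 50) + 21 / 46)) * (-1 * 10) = -39547169 / 5865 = -6742.91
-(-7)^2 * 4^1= -196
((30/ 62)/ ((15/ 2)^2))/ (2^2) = 1/ 465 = 0.00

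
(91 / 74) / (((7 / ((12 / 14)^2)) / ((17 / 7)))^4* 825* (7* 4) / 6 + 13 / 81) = 3191442980544 / 2367015896339726393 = 0.00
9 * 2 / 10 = 9 / 5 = 1.80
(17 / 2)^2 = 289 / 4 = 72.25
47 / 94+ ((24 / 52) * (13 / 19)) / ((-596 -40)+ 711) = 479 / 950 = 0.50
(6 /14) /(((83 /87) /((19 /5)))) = 4959 /2905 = 1.71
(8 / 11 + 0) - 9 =-91 / 11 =-8.27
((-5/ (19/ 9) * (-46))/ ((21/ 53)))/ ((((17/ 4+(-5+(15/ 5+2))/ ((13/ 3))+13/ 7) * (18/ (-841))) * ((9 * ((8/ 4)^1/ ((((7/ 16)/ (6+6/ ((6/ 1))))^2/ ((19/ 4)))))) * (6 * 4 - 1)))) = -222865/ 53335584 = -0.00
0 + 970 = 970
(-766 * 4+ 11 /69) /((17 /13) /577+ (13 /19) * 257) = -30129229195 /1729220316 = -17.42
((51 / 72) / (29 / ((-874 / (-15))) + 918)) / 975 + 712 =6687370224229 / 9392373900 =712.00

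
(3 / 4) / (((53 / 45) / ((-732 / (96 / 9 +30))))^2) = 492075 / 2809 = 175.18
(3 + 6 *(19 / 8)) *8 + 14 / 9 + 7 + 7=1382 / 9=153.56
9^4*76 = 498636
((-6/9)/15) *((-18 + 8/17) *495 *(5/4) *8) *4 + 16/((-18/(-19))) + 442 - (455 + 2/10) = 11803622/765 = 15429.57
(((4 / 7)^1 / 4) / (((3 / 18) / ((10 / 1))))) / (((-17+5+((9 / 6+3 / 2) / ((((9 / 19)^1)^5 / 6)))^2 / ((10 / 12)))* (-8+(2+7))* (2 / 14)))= 1076168025 / 12261917281997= 0.00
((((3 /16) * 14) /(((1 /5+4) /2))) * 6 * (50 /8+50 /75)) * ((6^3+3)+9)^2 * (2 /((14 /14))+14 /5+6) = 29124036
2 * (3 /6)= 1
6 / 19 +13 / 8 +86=13367 / 152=87.94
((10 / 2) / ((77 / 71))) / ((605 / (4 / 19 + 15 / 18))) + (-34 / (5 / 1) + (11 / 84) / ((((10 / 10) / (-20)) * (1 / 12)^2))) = -2038959247 / 5310690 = -383.93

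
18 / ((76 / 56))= 252 / 19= 13.26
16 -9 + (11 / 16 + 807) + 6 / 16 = 13041 / 16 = 815.06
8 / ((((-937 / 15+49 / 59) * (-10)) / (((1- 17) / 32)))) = -177 / 27274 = -0.01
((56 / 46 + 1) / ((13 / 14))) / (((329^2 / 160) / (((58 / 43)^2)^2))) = 184685214720 / 15806611039037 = 0.01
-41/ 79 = -0.52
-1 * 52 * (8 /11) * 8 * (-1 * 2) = 6656 /11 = 605.09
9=9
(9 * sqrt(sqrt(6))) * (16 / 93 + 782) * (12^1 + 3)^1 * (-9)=-1487360.97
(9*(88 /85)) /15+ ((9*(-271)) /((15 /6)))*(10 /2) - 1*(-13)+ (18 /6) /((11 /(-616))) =-2138761 /425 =-5032.38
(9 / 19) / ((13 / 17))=153 / 247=0.62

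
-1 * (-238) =238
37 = 37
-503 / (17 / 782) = -23138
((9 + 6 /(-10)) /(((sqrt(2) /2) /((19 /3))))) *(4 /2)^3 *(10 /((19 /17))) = 3808 *sqrt(2) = 5385.33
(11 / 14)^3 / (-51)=-1331 / 139944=-0.01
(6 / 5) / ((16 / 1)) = 3 / 40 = 0.08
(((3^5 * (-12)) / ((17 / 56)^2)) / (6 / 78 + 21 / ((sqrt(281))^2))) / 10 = -20864.39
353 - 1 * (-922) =1275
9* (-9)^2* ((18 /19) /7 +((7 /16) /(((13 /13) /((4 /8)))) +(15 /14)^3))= 240820047 /208544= 1154.77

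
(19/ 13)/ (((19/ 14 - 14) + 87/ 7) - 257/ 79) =-21014/ 49855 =-0.42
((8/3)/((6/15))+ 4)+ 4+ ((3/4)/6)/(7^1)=2467/168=14.68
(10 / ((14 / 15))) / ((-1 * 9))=-25 / 21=-1.19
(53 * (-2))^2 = 11236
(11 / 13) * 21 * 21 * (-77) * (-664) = 248021928 / 13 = 19078609.85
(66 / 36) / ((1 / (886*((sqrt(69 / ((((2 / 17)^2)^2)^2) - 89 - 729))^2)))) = 2345506734244333 / 768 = 3054045226880.64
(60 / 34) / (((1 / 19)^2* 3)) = 3610 / 17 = 212.35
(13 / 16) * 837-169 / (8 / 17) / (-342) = 681.11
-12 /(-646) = 0.02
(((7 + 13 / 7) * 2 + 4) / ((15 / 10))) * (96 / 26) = 4864 / 91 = 53.45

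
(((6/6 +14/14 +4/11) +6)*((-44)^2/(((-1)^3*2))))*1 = -8096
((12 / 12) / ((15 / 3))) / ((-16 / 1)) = -1 / 80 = -0.01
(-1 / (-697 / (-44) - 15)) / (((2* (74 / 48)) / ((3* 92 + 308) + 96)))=-262.26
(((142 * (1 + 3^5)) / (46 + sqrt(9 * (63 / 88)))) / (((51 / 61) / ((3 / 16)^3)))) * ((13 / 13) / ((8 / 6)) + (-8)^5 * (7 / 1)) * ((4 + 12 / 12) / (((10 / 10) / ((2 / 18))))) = -306630315964115 / 403954816 + 10907797801095 * sqrt(154) / 3231638528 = -717184.27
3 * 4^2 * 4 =192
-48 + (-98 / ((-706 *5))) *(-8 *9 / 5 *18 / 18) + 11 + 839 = 7074122 / 8825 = 801.60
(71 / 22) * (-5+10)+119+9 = 3171 / 22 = 144.14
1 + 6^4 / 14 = 655 / 7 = 93.57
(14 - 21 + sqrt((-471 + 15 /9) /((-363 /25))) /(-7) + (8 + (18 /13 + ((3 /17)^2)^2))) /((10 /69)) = 89362038 /5428865 - 92 * sqrt(22) /77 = 10.86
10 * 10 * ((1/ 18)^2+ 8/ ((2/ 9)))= 291625/ 81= 3600.31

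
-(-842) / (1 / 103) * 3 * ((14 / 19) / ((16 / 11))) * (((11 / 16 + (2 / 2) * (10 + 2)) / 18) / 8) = 677807053 / 58368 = 11612.65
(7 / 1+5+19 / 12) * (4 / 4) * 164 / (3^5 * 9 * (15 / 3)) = 6683 / 32805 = 0.20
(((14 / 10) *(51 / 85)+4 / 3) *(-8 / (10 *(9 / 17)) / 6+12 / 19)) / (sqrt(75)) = 158762 *sqrt(3) / 2885625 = 0.10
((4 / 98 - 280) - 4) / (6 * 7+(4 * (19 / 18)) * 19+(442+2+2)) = -62613 / 125293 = -0.50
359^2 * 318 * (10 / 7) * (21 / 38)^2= 6455004885 / 361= 17880899.96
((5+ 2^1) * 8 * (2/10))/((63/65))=104/9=11.56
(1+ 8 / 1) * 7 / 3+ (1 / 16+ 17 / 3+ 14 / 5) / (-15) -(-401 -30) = 1625153 / 3600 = 451.43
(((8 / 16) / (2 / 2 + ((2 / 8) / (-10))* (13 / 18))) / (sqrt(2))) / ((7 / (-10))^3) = -180000* sqrt(2) / 242501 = -1.05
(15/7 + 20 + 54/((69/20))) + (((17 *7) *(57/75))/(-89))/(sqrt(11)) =6085/161- 2261 *sqrt(11)/24475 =37.49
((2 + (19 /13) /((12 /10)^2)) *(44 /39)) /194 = 15521 /885222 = 0.02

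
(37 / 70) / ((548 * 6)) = 37 / 230160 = 0.00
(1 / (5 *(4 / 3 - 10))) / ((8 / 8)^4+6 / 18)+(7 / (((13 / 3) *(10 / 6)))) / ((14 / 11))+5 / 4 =1037 / 520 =1.99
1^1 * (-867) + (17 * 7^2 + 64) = 30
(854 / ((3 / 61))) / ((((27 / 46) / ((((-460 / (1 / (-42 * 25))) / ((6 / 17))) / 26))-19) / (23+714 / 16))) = -110883677634625 / 1794102447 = -61804.54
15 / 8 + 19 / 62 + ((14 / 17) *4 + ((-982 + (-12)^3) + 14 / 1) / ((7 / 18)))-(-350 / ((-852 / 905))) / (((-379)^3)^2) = -6927.10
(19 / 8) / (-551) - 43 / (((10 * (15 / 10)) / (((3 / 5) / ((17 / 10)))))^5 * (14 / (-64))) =-31049156451 / 7205774275000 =-0.00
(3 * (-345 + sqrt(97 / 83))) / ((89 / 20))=-20700 / 89 + 60 * sqrt(8051) / 7387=-231.86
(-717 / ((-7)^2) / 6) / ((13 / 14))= -239 / 91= -2.63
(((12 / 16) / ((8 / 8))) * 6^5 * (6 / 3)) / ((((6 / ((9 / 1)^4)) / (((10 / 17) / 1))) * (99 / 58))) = 821962080 / 187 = 4395519.14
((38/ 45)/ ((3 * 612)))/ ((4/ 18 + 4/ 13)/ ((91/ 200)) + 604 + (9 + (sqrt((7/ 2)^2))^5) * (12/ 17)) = 89908/ 192011170005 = 0.00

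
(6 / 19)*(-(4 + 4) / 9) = -16 / 57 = -0.28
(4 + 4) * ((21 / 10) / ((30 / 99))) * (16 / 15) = 7392 / 125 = 59.14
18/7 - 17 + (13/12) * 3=-313/28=-11.18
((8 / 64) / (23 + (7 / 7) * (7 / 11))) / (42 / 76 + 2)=209 / 100880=0.00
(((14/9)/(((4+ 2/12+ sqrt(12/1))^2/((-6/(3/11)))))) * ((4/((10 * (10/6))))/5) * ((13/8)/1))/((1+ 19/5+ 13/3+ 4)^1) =-38090052/183451325+ 864864 * sqrt(3)/7338053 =-0.00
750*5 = 3750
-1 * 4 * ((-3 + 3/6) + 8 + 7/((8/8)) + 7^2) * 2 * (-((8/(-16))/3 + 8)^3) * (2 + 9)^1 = 46824173/18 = 2601342.94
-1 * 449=-449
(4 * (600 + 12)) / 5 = 2448 / 5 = 489.60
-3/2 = -1.50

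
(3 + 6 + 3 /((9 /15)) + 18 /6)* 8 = 136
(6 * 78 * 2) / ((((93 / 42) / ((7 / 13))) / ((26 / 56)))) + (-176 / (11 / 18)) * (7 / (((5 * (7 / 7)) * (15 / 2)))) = 40236 / 775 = 51.92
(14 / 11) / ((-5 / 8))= -112 / 55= -2.04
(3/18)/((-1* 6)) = -1/36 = -0.03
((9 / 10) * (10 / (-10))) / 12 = -3 / 40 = -0.08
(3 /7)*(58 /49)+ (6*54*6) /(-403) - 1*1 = -734899 /138229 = -5.32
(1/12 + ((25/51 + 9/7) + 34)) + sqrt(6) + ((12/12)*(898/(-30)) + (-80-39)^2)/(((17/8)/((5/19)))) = 1788.29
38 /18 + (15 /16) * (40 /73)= 3449 /1314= 2.62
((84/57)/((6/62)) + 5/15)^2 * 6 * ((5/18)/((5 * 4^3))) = 786769/623808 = 1.26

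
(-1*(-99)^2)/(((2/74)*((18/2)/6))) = -241758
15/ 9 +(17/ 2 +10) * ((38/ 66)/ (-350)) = 12599/ 7700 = 1.64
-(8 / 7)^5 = -32768 / 16807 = -1.95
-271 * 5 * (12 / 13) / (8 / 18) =-36585 / 13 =-2814.23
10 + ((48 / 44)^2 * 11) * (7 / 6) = 278 / 11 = 25.27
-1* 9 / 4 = -9 / 4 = -2.25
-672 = -672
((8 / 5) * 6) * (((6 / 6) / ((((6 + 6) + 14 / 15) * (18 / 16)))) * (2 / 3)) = 128 / 291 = 0.44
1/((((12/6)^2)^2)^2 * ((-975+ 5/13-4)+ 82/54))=-351/87798016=-0.00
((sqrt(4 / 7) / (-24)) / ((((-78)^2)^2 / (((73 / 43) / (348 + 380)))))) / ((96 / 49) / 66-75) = 803 * sqrt(7) / 80267466377120256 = 0.00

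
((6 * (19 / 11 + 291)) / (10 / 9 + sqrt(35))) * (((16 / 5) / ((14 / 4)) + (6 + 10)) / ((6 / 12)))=-11764224 / 6017 + 52939008 * sqrt(35) / 30085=8455.05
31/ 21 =1.48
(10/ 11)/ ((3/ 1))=10/ 33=0.30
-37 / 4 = -9.25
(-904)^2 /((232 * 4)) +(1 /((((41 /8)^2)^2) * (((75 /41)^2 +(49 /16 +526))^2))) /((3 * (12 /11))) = 47129746970592842386 /53518782290890725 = 880.62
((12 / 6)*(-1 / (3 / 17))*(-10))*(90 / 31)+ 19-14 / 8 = 42939 / 124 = 346.28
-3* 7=-21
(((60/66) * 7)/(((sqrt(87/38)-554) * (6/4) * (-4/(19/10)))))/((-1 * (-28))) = 19 * sqrt(3306)/3078958344 +99997/769739586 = 0.00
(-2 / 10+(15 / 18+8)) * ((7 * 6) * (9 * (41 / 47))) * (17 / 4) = 11372949 / 940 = 12098.88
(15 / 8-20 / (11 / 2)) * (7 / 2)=-1085 / 176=-6.16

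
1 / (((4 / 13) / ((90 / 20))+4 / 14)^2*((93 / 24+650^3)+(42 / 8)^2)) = 2683044 / 92383860575575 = 0.00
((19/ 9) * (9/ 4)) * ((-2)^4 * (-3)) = -228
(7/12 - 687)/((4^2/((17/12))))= -140029/2304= -60.78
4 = 4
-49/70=-7/10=-0.70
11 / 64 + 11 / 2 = 363 / 64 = 5.67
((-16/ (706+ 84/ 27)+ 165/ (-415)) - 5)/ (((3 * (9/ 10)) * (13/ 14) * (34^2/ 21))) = -351708280/ 8955474489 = -0.04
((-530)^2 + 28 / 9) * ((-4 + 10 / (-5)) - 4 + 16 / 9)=-187081472 / 81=-2309647.80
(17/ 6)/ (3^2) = 17/ 54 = 0.31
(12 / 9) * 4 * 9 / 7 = 6.86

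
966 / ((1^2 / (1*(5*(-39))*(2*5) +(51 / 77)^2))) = -1595134962 / 847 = -1883276.22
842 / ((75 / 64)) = 53888 / 75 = 718.51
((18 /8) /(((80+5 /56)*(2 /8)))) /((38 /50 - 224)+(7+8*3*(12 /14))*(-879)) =-2940 /639896179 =-0.00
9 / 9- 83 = -82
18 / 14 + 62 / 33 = 731 / 231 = 3.16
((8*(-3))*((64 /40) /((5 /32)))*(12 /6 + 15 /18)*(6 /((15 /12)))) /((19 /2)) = -835584 /2375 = -351.82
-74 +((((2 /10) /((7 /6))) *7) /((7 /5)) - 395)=-3277 /7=-468.14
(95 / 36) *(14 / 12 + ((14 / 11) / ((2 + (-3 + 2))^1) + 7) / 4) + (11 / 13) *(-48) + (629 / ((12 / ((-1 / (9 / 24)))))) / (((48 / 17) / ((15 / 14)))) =-18404231 / 216216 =-85.12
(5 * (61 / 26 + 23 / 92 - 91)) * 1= -22985 / 52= -442.02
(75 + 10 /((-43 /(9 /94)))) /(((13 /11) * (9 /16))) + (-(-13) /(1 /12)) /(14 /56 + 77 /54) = 2936989072 /14266239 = 205.87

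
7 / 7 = 1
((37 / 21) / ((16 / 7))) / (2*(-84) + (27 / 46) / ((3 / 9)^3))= -851 / 167976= -0.01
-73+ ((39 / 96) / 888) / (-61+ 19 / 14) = -866048731 / 11863680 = -73.00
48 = 48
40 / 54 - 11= -277 / 27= -10.26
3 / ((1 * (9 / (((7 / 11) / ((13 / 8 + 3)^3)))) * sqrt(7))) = 0.00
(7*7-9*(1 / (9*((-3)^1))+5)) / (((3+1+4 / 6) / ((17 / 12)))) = 1.32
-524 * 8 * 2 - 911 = -9295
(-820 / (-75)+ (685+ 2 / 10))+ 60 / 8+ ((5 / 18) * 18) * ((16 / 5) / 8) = 21169 / 30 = 705.63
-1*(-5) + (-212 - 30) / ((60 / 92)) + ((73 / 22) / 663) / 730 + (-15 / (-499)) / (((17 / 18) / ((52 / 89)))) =-366.05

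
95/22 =4.32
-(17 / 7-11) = 60 / 7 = 8.57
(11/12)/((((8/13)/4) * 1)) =143/24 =5.96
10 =10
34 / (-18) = -17 / 9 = -1.89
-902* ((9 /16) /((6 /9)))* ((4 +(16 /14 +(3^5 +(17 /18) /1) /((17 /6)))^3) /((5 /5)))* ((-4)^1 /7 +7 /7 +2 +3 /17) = -2111912214295564285 /1604271368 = -1316430783.73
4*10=40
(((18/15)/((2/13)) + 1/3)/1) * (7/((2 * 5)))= 427/75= 5.69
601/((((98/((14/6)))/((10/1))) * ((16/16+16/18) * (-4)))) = -9015/476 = -18.94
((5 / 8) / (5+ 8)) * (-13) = -5 / 8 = -0.62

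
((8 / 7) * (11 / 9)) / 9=88 / 567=0.16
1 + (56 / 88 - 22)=-224 / 11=-20.36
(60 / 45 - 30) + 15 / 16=-1331 / 48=-27.73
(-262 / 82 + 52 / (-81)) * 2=-25486 / 3321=-7.67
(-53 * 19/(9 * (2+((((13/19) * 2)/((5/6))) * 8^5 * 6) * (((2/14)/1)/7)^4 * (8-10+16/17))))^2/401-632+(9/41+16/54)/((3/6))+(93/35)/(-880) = -2084499285305199900231631524456017/3347613329626952182019095765200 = -622.68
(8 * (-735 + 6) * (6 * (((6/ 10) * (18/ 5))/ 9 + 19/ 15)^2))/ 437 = -49645872/ 273125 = -181.77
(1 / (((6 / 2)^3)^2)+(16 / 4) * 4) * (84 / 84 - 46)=-58325 / 81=-720.06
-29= -29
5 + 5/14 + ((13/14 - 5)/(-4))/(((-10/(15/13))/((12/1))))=3.95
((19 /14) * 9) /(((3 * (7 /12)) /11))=3762 /49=76.78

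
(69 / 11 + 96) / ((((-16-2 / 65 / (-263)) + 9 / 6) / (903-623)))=-10769850000 / 5453261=-1974.94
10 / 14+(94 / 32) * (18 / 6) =1067 / 112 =9.53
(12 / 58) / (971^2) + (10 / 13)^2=2734239914 / 4620863741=0.59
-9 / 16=-0.56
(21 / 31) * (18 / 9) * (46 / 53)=1932 / 1643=1.18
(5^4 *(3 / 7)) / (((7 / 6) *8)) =5625 / 196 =28.70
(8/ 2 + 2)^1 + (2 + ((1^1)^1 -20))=-11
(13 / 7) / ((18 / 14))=13 / 9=1.44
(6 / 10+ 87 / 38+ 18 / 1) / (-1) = -3969 / 190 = -20.89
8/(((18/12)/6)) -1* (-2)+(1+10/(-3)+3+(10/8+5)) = 491/12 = 40.92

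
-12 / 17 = -0.71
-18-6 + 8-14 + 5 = -25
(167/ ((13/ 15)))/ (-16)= -2505/ 208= -12.04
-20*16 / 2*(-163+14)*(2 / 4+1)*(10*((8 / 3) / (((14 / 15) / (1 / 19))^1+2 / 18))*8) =343296000 / 803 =427516.81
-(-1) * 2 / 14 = 0.14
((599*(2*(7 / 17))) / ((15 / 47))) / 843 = 394142 / 214965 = 1.83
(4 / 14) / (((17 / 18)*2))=18 / 119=0.15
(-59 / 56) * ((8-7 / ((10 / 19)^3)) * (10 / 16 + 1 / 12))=40133039 / 1344000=29.86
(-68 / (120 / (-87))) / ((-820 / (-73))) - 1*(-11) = 15.39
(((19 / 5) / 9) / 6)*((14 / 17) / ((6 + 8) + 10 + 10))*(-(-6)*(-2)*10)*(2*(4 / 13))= -4256 / 33813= -0.13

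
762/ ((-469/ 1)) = -762/ 469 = -1.62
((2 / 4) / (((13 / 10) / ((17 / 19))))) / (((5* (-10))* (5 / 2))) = -17 / 6175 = -0.00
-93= -93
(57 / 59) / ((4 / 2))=57 / 118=0.48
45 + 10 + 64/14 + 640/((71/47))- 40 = 220287/497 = 443.23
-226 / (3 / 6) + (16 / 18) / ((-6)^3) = -109837 / 243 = -452.00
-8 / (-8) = 1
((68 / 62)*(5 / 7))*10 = 1700 / 217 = 7.83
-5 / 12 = -0.42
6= 6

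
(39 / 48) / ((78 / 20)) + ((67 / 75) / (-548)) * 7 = 16187 / 82200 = 0.20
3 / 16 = 0.19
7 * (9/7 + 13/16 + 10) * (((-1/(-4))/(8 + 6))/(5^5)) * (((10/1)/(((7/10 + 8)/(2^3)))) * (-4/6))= -0.00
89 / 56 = 1.59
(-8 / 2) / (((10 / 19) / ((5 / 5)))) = -38 / 5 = -7.60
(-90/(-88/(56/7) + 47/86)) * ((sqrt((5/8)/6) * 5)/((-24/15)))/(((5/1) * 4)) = -0.43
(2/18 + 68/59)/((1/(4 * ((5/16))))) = 1.58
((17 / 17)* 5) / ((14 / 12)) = 30 / 7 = 4.29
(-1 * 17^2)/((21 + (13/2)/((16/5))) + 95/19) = -9248/897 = -10.31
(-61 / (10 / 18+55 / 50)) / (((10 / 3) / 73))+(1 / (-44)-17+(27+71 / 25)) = -794.10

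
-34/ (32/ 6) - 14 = -163/ 8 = -20.38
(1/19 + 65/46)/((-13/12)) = -7686/5681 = -1.35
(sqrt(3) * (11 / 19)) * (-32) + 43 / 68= 43 / 68 - 352 * sqrt(3) / 19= -31.46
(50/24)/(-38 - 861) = -25/10788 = -0.00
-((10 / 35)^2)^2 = -16 / 2401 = -0.01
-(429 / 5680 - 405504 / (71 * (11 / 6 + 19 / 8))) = 778524351 / 573680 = 1357.07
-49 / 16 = -3.06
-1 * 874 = -874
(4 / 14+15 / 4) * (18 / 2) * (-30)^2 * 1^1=228825 / 7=32689.29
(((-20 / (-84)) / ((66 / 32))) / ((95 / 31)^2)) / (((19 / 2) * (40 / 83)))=319052 / 118832175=0.00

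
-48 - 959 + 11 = -996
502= 502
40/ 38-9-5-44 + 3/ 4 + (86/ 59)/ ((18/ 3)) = -752699/ 13452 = -55.95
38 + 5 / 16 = 613 / 16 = 38.31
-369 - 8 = -377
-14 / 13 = -1.08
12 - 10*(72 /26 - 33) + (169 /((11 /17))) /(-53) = 2344789 /7579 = 309.38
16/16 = 1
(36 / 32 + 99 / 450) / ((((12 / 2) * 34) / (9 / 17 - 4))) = -15871 / 693600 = -0.02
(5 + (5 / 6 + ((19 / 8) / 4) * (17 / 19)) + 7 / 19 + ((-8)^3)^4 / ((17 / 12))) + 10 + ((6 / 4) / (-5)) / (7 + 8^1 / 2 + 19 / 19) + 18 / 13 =97768573978307957 / 2015520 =48507865949.39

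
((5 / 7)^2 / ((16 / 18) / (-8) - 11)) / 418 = -9 / 81928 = -0.00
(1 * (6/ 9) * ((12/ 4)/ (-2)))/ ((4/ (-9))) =9/ 4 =2.25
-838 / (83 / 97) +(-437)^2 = 15769141 / 83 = 189989.65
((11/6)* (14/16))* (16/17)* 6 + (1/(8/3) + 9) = 18.43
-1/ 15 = -0.07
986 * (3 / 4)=1479 / 2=739.50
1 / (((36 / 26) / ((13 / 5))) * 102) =169 / 9180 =0.02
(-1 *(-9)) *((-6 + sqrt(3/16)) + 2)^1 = -36 + 9 *sqrt(3)/4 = -32.10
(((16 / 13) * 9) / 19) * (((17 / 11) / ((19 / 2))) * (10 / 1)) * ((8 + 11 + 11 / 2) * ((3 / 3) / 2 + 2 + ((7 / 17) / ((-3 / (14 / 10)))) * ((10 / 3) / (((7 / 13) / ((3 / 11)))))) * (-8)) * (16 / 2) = -1837194240 / 567853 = -3235.33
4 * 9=36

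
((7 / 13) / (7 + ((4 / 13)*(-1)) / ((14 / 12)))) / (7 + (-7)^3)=-7 / 29424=-0.00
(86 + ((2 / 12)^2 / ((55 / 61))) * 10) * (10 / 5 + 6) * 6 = 136712 / 33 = 4142.79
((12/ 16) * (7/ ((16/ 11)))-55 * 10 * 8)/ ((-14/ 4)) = 281369/ 224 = 1256.11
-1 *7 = -7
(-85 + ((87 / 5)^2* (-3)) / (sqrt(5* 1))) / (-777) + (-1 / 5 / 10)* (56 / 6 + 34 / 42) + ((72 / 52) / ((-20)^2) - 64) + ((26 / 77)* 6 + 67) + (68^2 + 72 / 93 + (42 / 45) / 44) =7569* sqrt(5) / 32375 + 1063122438767 / 229629400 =4630.25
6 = 6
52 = 52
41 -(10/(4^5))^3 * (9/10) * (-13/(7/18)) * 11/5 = 38520545851/939524096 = 41.00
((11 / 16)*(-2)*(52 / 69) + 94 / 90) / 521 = 17 / 1078470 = 0.00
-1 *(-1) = 1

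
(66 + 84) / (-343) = -150 / 343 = -0.44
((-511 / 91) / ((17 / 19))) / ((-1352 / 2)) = 1387 / 149396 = 0.01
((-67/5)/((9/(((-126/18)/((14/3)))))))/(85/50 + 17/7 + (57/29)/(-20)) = 27202/49089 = 0.55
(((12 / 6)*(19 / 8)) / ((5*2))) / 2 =19 / 80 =0.24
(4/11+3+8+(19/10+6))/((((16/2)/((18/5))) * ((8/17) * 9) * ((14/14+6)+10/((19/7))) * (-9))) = -684437/32155200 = -0.02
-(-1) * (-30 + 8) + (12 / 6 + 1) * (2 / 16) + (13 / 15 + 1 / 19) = -47209 / 2280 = -20.71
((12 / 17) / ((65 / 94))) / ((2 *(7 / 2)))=0.15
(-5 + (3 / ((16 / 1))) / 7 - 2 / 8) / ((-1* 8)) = 585 / 896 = 0.65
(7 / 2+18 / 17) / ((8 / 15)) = 2325 / 272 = 8.55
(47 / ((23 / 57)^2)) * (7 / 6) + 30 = 366.77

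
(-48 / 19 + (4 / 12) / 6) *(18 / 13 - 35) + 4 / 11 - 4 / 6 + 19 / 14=84.11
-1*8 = -8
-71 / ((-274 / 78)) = 2769 / 137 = 20.21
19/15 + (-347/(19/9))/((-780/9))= 46879/14820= 3.16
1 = 1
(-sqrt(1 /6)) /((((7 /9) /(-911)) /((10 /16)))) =13665*sqrt(6) /112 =298.86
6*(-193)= -1158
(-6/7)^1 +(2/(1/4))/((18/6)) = 38/21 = 1.81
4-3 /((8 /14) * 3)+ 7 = 9.25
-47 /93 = -0.51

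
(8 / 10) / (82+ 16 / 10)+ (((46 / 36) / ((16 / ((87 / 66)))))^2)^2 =296781084560611 / 30620640822165504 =0.01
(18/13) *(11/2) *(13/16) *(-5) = -495/16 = -30.94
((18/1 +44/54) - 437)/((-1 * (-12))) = -34.85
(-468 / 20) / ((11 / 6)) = -702 / 55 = -12.76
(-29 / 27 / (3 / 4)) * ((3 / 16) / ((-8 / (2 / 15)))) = 29 / 6480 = 0.00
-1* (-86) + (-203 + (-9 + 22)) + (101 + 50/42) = -38/21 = -1.81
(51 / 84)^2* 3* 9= 7803 / 784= 9.95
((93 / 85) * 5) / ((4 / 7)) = 651 / 68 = 9.57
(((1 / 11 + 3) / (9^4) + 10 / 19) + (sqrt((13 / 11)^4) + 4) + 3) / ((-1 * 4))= -33649865 / 15083739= -2.23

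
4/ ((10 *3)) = 2/ 15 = 0.13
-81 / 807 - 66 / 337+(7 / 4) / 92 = -0.28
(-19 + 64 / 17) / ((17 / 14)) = -3626 / 289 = -12.55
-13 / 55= -0.24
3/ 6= 1/ 2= 0.50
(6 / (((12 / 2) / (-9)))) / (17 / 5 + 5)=-15 / 14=-1.07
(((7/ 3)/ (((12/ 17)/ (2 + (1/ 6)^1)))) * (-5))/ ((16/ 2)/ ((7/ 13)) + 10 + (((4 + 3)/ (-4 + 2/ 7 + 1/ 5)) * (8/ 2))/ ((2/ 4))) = -2219945/ 553104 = -4.01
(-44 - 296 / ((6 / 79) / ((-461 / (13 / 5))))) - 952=26911216 / 39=690031.18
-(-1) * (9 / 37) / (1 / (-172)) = -1548 / 37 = -41.84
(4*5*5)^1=100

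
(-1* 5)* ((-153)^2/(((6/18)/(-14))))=4915890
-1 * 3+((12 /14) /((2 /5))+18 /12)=9 /14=0.64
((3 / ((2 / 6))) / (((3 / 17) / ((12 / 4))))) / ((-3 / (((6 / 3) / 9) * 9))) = -102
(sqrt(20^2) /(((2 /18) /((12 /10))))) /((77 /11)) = 216 /7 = 30.86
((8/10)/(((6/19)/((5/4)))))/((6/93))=589/12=49.08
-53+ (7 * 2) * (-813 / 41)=-13555 / 41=-330.61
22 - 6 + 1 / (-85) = 1359 / 85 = 15.99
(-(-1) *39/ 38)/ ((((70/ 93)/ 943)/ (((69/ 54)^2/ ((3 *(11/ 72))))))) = 201035341/ 43890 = 4580.44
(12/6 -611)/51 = -203/17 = -11.94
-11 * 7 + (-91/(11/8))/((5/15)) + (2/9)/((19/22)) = -517817/1881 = -275.29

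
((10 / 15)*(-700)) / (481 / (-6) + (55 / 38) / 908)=48305600 / 8298047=5.82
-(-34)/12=17/6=2.83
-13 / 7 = -1.86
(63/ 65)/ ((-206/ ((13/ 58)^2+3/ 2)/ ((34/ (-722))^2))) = -18989901/ 1174034782232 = -0.00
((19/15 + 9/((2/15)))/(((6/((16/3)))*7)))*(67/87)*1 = 552884/82215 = 6.72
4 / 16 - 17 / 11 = -57 / 44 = -1.30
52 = 52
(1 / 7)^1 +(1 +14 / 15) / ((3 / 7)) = 1466 / 315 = 4.65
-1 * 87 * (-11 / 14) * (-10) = -4785 / 7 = -683.57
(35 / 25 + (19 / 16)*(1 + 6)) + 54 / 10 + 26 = 3289 / 80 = 41.11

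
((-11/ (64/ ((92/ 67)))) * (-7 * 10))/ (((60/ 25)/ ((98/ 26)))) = 2169475/ 83616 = 25.95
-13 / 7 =-1.86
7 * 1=7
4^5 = 1024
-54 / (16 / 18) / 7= -243 / 28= -8.68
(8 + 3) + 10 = 21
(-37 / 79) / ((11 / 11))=-37 / 79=-0.47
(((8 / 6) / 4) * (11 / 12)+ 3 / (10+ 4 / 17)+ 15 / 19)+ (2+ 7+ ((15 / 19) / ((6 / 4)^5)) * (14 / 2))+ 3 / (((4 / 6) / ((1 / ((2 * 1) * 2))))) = 4370581 / 357048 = 12.24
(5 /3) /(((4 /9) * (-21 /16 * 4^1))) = -5 /7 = -0.71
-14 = -14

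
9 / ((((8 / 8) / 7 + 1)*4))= 63 / 32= 1.97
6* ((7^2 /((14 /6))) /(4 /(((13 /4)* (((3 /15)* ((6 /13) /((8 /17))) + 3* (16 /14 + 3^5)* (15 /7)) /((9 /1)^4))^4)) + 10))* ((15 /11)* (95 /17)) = 35451056817032255063731265817555 /14239687064028300421636348699627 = 2.49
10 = 10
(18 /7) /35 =18 /245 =0.07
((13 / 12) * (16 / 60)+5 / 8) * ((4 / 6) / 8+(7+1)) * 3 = 31913 / 1440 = 22.16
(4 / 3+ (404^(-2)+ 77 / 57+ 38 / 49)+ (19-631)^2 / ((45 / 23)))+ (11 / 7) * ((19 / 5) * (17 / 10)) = 727279697571107 / 3798852400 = 191447.21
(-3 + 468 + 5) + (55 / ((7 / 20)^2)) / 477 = 11007310 / 23373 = 470.94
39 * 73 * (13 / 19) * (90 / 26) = 128115 / 19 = 6742.89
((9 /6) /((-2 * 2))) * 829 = -2487 /8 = -310.88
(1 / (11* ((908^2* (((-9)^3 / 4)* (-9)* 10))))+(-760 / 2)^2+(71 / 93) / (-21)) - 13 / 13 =4661205377148239257 / 32280047304120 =144398.96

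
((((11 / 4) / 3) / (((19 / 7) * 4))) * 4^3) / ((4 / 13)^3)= 169169 / 912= 185.49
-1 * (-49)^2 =-2401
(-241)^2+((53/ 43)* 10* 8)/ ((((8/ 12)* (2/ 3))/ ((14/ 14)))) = 2507023/ 43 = 58302.86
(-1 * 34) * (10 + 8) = -612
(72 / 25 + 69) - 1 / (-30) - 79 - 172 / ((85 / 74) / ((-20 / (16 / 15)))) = 7141429 / 2550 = 2800.56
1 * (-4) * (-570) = 2280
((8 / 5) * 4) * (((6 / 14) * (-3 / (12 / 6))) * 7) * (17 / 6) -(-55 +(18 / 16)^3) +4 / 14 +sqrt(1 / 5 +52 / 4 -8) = -497067 / 17920 +sqrt(130) / 5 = -25.46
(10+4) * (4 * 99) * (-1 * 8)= -44352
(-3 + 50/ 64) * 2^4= -71/ 2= -35.50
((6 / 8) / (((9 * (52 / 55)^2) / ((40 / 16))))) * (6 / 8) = 15125 / 86528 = 0.17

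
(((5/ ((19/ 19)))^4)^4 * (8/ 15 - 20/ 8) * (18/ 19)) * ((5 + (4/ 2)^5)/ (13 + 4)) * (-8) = 1598876953125000/ 323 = 4950083446207.43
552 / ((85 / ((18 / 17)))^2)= 178848 / 2088025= 0.09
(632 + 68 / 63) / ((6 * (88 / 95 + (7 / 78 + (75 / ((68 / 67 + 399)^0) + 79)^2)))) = 49256740 / 11071814607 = 0.00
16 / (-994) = -8 / 497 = -0.02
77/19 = 4.05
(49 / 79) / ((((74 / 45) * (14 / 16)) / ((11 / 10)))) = 0.47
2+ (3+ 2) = 7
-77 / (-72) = 77 / 72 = 1.07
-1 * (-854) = 854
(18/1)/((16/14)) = 63/4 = 15.75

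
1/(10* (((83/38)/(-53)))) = -2.43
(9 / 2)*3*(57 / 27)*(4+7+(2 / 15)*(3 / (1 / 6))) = 3819 / 10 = 381.90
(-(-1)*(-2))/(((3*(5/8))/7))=-112/15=-7.47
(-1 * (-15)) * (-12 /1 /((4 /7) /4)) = -1260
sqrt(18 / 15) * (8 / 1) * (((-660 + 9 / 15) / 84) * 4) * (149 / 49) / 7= -187144 * sqrt(30) / 8575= -119.54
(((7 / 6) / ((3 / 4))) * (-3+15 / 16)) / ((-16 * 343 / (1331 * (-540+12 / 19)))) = -893101 / 2128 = -419.69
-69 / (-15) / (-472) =-23 / 2360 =-0.01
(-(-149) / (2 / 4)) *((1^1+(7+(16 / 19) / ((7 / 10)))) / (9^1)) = 40528 / 133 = 304.72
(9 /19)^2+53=19214 /361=53.22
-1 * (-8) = 8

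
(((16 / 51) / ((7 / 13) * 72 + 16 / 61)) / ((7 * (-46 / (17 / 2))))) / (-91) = 61 / 26162178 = 0.00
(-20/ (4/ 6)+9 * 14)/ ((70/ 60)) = 576/ 7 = 82.29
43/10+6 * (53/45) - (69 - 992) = 28031/30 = 934.37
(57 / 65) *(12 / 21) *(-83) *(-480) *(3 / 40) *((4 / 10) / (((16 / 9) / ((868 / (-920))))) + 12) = 4617564813 / 261625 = 17649.55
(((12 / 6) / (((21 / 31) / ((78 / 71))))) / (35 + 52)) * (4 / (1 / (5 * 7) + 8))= 32240 / 1735737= 0.02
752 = 752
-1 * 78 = -78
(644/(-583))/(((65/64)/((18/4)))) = -185472/37895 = -4.89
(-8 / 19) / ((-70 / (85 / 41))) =68 / 5453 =0.01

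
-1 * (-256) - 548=-292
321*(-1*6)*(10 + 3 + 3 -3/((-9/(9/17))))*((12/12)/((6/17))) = -88275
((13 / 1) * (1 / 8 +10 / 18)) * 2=637 / 36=17.69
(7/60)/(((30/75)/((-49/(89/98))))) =-16807/1068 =-15.74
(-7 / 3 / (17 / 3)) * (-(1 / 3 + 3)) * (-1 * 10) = -700 / 51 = -13.73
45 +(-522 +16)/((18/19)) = -4402/9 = -489.11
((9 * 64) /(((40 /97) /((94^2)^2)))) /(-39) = -181758357888 /65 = -2796282429.05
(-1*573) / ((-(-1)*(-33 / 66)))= 1146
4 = 4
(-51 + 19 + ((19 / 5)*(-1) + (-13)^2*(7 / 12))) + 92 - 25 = 7787 / 60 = 129.78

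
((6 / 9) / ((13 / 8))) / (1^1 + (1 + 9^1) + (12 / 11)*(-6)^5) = -0.00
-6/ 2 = -3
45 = 45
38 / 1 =38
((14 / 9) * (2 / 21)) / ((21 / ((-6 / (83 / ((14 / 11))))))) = -16 / 24651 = -0.00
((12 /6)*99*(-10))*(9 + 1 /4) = -18315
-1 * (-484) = 484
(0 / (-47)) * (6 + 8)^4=0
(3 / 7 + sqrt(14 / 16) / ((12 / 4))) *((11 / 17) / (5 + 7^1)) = 11 *sqrt(14) / 2448 + 11 / 476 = 0.04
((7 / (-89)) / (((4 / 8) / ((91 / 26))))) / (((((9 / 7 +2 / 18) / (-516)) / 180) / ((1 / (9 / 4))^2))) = 7079520 / 979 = 7231.38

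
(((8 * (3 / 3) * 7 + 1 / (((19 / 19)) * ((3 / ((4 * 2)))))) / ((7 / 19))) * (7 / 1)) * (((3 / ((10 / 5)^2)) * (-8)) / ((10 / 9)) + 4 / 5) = -76912 / 15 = -5127.47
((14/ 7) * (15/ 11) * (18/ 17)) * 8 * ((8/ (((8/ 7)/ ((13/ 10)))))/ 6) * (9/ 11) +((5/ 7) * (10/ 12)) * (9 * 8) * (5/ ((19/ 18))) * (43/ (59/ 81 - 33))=-86470702092/ 357570367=-241.83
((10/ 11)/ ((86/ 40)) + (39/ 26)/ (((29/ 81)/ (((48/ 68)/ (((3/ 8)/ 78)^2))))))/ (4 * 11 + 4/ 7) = 26106870979/ 9094371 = 2870.66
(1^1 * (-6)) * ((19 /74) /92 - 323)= 6596895 /3404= 1937.98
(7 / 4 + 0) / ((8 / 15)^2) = 1575 / 256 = 6.15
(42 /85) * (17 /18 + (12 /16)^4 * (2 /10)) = 81263 /163200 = 0.50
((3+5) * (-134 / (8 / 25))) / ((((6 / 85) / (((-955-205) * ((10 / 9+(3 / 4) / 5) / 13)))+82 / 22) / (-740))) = 7629252647500 / 11468947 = 665209.51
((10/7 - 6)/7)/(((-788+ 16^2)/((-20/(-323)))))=160/2104991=0.00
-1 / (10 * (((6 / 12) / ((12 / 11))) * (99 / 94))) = -376 / 1815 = -0.21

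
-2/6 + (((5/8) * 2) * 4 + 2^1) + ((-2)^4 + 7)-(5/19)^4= 11596694/390963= 29.66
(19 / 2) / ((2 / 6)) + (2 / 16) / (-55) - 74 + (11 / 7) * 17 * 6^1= 353533 / 3080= 114.78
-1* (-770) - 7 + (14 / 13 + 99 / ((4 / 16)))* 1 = 15081 / 13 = 1160.08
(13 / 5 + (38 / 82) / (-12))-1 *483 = -1181879 / 2460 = -480.44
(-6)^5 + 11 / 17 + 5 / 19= -2511354 / 323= -7775.09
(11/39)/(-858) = -1/3042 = -0.00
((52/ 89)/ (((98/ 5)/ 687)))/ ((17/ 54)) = 65.05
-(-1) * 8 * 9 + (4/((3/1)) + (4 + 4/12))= 233/3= 77.67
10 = 10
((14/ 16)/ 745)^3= 343/ 211708736000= 0.00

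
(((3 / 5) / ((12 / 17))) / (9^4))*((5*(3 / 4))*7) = 119 / 34992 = 0.00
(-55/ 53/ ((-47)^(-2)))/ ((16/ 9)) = -1093455/ 848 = -1289.45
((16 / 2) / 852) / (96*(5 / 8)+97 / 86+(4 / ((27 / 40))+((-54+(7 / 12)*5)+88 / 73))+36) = 226008 / 1279937945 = 0.00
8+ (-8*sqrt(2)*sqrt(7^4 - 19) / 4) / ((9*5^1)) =8 - 4*sqrt(1191) / 45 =4.93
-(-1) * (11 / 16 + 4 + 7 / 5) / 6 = 487 / 480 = 1.01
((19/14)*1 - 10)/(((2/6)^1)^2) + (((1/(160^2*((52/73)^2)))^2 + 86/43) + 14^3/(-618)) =-831503569362794764717/10364535051386880000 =-80.23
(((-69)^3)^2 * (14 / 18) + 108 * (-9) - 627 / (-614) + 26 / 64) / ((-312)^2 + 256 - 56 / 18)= 674665104812733 / 784466048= 860030.98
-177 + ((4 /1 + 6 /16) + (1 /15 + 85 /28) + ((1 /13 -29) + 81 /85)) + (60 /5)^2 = -1986079 /37128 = -53.49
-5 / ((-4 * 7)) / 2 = 5 / 56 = 0.09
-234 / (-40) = 117 / 20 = 5.85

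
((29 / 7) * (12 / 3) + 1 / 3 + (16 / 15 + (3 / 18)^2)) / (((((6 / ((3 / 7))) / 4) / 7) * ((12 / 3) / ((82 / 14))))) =929839 / 17640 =52.71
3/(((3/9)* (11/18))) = 162/11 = 14.73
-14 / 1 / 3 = -14 / 3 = -4.67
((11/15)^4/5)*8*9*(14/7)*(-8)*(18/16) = -234256/3125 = -74.96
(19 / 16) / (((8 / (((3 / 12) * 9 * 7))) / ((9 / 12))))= 1.75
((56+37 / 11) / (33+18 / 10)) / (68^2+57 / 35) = 114275 / 309870858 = 0.00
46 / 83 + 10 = 876 / 83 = 10.55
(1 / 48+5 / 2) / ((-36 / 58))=-3509 / 864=-4.06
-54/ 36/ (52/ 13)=-3/ 8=-0.38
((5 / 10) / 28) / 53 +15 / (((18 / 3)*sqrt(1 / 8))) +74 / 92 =54931 / 68264 +5*sqrt(2) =7.88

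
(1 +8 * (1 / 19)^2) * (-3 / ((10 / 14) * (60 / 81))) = -209223 / 36100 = -5.80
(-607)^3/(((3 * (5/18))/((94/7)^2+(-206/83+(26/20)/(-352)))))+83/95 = -32455584589300437199/680002400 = -47728632412.62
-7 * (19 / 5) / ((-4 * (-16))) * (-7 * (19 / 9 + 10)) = 101479 / 2880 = 35.24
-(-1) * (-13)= -13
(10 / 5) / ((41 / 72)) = 144 / 41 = 3.51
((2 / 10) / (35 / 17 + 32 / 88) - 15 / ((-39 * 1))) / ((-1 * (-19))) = 724 / 29445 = 0.02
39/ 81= 13/ 27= 0.48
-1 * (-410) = 410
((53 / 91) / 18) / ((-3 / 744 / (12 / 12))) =-6572 / 819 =-8.02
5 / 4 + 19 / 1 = 20.25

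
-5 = -5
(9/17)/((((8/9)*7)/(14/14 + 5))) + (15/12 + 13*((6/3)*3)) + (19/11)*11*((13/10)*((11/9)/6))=5448733/64260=84.79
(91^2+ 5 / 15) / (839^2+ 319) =6211 / 528180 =0.01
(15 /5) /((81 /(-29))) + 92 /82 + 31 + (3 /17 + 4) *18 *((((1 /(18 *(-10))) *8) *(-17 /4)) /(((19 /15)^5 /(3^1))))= 120914280755 /2741041593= 44.11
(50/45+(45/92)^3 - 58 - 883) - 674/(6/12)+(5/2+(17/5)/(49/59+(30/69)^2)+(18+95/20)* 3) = -2213.69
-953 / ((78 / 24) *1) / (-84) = 953 / 273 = 3.49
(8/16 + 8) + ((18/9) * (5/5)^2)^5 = 81/2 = 40.50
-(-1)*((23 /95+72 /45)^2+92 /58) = 52131 /10469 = 4.98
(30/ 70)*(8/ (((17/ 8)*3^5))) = 64/ 9639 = 0.01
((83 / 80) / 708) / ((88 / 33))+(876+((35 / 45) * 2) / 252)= 10717276483 / 12234240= 876.01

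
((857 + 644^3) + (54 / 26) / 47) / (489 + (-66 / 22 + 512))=81596251939 / 304889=267626.09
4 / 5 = 0.80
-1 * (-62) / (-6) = -31 / 3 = -10.33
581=581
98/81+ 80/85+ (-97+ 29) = -90674/1377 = -65.85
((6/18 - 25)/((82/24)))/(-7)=296/287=1.03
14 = 14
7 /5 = 1.40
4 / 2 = 2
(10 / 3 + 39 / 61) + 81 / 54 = 2003 / 366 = 5.47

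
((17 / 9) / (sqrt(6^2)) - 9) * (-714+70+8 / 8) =301567 / 54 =5584.57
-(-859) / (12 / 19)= 16321 / 12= 1360.08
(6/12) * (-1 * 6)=-3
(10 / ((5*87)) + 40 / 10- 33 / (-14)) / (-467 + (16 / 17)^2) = -2245819 / 164073126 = -0.01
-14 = -14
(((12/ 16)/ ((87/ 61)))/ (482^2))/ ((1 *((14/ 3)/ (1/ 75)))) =0.00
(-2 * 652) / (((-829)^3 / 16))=20864 / 569722789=0.00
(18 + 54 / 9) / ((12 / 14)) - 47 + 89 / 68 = -1203 / 68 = -17.69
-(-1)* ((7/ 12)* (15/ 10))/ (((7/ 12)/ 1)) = 3/ 2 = 1.50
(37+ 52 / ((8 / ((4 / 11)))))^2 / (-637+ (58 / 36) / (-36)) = -121492872 / 49949405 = -2.43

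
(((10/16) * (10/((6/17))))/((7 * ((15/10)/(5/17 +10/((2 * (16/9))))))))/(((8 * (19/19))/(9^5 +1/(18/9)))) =2494841375/64512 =38672.52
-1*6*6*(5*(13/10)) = -234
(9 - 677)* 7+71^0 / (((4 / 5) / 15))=-18629 / 4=-4657.25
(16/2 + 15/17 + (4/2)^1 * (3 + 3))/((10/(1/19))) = 71/646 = 0.11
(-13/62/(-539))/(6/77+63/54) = 39/124775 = 0.00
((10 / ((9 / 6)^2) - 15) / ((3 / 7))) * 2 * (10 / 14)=-950 / 27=-35.19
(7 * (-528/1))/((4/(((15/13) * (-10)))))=138600/13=10661.54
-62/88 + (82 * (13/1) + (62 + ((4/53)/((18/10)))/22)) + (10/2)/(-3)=23624737/20988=1125.63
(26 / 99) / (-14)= -13 / 693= -0.02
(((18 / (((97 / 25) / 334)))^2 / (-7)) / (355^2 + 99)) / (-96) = 470626875 / 16613810024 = 0.03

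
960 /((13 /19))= 18240 /13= 1403.08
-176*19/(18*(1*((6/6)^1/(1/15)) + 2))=-1672/153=-10.93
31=31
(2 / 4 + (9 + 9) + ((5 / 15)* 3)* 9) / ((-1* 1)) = -55 / 2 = -27.50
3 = 3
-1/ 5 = -0.20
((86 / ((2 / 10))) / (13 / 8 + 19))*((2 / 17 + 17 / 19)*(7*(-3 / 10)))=-787416 / 17765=-44.32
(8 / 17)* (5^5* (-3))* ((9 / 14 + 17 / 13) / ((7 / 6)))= -79875000 / 10829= -7376.03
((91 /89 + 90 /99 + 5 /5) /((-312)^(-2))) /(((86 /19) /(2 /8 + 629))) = 1670082457680 /42097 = 39672244.05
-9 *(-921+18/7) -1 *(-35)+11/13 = 755455/91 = 8301.70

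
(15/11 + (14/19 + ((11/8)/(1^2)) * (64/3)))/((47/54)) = 354762/9823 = 36.12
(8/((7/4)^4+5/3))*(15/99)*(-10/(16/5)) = -32000/93313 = -0.34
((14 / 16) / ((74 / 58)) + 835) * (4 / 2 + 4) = 742089 / 148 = 5014.11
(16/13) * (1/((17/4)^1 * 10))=32/1105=0.03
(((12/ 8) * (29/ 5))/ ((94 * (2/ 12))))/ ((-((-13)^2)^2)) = -261/ 13423670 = -0.00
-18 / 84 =-3 / 14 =-0.21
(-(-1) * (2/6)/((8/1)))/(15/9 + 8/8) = 1/64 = 0.02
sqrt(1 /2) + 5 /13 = 5 /13 + sqrt(2) /2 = 1.09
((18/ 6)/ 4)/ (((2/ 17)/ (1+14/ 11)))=1275/ 88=14.49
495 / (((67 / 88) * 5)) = 8712 / 67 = 130.03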